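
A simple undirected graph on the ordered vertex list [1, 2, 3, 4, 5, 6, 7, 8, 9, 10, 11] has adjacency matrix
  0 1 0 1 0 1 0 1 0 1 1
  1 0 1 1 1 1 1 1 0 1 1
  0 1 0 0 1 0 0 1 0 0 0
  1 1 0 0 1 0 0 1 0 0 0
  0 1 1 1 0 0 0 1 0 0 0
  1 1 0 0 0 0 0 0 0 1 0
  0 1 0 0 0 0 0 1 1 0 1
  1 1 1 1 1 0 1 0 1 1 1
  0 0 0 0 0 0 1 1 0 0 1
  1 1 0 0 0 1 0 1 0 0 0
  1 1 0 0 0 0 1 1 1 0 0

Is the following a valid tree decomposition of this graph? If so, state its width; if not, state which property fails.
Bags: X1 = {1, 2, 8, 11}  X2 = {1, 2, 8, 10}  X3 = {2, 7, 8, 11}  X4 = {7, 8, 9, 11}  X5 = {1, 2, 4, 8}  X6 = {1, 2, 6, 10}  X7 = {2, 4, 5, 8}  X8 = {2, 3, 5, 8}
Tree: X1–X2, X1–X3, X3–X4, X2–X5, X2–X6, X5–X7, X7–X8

Yes; width 3.

Every vertex of G appears in some bag (union = {1, 2, 3, 4, 5, 6, 7, 8, 9, 10, 11}); every edge is covered by a bag; and for each vertex v the set of bags containing v is connected in the bag tree. The decomposition is therefore valid. The largest bag has 4 vertices, so the width is 3.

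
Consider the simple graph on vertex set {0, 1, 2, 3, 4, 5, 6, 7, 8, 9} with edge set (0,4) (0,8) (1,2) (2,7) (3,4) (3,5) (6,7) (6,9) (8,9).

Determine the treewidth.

A width-1 tree decomposition is:
Bags: B1 = {3, 5}  B2 = {3, 4}  B3 = {0, 4}  B4 = {0, 8}  B5 = {8, 9}  B6 = {6, 9}  B7 = {6, 7}  B8 = {2, 7}  B9 = {1, 2}
Tree: B1–B2, B2–B3, B3–B4, B4–B5, B5–B6, B6–B7, B7–B8, B8–B9
Each bag holds 2 vertices, so the decomposition has width 1, which upper-bounds the treewidth. G has an edge, so its treewidth is at least 1. Hence tw(G) = 1 exactly.

1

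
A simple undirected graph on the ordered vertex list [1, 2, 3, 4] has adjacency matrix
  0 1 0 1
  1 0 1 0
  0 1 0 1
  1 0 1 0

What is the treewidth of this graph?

A width-2 tree decomposition is:
Bags: B1 = {1, 3, 4}  B2 = {1, 2, 3}
Tree: B1–B2
Every bag has size at most 3, so the width is 3 − 1 = 2 and tw(G) ≤ 2. The edges 3–4–1–2–3 form a cycle, so G is not a tree and its treewidth is at least 2. The upper and lower bounds meet at 2, so that is the treewidth.

2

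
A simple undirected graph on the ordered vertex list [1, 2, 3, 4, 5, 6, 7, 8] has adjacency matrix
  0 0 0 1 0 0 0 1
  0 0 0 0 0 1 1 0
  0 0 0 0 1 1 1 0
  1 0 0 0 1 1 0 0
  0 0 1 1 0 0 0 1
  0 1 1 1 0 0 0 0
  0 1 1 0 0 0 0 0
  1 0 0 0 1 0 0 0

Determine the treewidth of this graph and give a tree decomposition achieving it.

Every bag has size at most 3, so the width is 3 − 1 = 2 and tw(G) ≤ 2. The edges 1–8–5–4–1 form a cycle, so G is not a tree and its treewidth is at least 2. Therefore the treewidth is 2.

Treewidth 2.
Bags: B1 = {1, 4, 8}  B2 = {4, 5, 8}  B3 = {4, 5, 6}  B4 = {3, 5, 6}  B5 = {2, 3, 6}  B6 = {2, 3, 7}
Tree: B1–B2, B2–B3, B3–B4, B4–B5, B5–B6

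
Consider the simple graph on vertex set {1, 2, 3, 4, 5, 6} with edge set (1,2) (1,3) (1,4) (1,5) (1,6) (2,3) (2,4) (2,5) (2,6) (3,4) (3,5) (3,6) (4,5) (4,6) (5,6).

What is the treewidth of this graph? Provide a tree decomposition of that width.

With just one bag of size 6, the width is 6 − 1 = 5, so tw(G) ≤ 5. Conversely, {1, 2, 3, 4, 5, 6} is a clique of size 6, and the vertices of any clique must share a bag in every tree decomposition; so some bag has ≥ 6 vertices and tw(G) ≥ 5. Hence tw(G) = 5 exactly.

Treewidth 5.
Bags: B1 = {1, 2, 3, 4, 5, 6}
Tree: (single bag)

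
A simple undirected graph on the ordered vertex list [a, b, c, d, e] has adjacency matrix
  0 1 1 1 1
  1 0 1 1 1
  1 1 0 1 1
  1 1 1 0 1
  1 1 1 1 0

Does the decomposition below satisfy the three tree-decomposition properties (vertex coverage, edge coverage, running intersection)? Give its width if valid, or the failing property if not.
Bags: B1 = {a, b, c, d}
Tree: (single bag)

No — vertex e appears in no bag.

A tree decomposition must satisfy three properties: every vertex lies in some bag; for every edge, both endpoints lie together in some bag; and for every vertex, the bags containing it form a connected subtree. Here vertex e appears in no bag, so the decomposition is invalid.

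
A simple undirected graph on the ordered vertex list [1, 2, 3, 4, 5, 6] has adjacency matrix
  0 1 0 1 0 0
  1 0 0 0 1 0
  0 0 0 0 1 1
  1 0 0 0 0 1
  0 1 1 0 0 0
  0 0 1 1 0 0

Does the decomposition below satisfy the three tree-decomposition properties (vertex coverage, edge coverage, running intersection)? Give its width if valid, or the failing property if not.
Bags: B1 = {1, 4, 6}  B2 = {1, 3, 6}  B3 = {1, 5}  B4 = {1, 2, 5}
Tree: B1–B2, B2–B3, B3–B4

A tree decomposition must satisfy three properties: every vertex lies in some bag; for every edge, both endpoints lie together in some bag; and for every vertex, the bags containing it form a connected subtree. Here edge (3,5) lies in no bag, so the decomposition is invalid.

No — edge (3,5) lies in no bag.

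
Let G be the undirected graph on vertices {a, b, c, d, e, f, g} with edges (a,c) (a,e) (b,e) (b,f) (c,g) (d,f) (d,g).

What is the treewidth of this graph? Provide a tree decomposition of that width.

Every bag has size at most 3, so the width is 3 − 1 = 2 and tw(G) ≤ 2. Since d–f–b–e–a–c–g–d is a cycle in G, G is not acyclic. Forests are exactly the graphs of treewidth ≤ 1, so tw(G) ≥ 2. Therefore the treewidth is 2.

Treewidth 2.
Bags: B1 = {b, d, f}  B2 = {b, d, e}  B3 = {a, d, e}  B4 = {a, c, d}  B5 = {c, d, g}
Tree: B1–B2, B2–B3, B3–B4, B4–B5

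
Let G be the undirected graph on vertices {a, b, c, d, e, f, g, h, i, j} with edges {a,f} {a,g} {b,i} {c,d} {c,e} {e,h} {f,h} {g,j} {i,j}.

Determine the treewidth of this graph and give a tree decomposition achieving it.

Each bag holds 2 vertices, so the decomposition has width 1, which upper-bounds the treewidth. Since G has at least one edge (e.g. b–i), it is not an edgeless graph, so tw(G) ≥ 1. Therefore the treewidth is 1.

Treewidth 1.
One optimal decomposition is:
Bags: B1 = {b, i}  B2 = {i, j}  B3 = {g, j}  B4 = {a, g}  B5 = {a, f}  B6 = {f, h}  B7 = {e, h}  B8 = {c, e}  B9 = {c, d}
Tree: B1–B2, B2–B3, B3–B4, B4–B5, B5–B6, B6–B7, B7–B8, B8–B9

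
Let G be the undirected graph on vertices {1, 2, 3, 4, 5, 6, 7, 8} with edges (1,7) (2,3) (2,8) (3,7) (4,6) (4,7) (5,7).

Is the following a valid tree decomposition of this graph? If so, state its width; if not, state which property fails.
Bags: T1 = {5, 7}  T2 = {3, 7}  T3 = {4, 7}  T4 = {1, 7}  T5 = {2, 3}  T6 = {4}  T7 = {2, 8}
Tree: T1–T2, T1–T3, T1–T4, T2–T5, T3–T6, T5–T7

No — vertex 6 appears in no bag.

A tree decomposition must satisfy three properties: every vertex lies in some bag; for every edge, both endpoints lie together in some bag; and for every vertex, the bags containing it form a connected subtree. Here vertex 6 appears in no bag, so the decomposition is invalid.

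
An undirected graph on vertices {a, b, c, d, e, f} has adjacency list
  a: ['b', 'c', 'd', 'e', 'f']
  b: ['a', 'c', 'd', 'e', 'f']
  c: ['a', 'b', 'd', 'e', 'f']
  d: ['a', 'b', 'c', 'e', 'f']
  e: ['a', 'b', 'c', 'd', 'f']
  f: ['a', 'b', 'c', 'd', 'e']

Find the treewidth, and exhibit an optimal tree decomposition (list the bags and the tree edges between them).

Treewidth 5.
One such decomposition:
Bags: B1 = {a, b, c, d, e, f}
Tree: (single bag)

A single bag containing all 6 vertices is trivially a valid decomposition of width 5. For the lower bound, the 6 vertices {a, b, c, d, e, f} are pairwise adjacent, and any tree decomposition puts a clique entirely inside one bag — forcing width ≥ 5. Combining the bounds, tw(G) = 5.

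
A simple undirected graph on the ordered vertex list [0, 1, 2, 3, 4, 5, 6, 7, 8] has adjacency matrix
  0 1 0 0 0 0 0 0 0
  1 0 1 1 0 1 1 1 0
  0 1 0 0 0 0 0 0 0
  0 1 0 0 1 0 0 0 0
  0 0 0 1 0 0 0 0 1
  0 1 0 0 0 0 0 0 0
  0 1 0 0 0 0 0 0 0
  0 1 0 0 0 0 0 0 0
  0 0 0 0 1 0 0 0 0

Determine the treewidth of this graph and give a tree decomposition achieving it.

Each bag holds 2 vertices, so the decomposition has width 1, which upper-bounds the treewidth. Any graph with an edge has treewidth ≥ 1, and G has the edge 4–8. The upper and lower bounds meet at 1, so that is the treewidth.

Treewidth 1.
Bags: B1 = {4, 8}  B2 = {3, 4}  B3 = {1, 3}  B4 = {1, 6}  B5 = {1, 5}  B6 = {1, 2}  B7 = {1, 7}  B8 = {0, 1}
Tree: B1–B2, B2–B3, B3–B4, B3–B5, B3–B6, B4–B7, B4–B8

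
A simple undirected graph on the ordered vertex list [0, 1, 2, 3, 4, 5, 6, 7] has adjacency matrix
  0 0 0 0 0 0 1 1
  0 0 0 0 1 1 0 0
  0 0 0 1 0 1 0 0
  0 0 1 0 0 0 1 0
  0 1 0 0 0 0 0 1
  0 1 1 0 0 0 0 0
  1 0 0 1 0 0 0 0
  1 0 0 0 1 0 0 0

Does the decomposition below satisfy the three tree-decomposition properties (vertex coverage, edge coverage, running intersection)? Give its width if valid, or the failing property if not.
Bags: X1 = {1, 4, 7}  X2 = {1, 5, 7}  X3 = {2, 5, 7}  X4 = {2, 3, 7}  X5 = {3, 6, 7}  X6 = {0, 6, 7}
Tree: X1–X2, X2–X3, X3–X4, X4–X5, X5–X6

Yes; width 2.

Every vertex of G appears in some bag (union = {0, 1, 2, 3, 4, 5, 6, 7}); every edge is covered by a bag; and for each vertex v the set of bags containing v is connected in the bag tree. The decomposition is therefore valid. The largest bag has 3 vertices, so the width is 2.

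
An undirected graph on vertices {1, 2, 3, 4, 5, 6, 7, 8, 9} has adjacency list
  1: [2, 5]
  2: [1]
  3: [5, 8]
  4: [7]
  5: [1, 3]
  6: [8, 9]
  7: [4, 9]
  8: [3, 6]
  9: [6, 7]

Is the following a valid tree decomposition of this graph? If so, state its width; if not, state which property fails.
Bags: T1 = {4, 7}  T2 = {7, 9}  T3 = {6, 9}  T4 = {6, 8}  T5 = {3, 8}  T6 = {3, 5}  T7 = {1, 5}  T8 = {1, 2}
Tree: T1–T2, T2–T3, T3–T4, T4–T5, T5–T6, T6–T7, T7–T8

Vertex coverage: the bags together contain {1, 2, 3, 4, 5, 6, 7, 8, 9}, the full vertex set. Edge coverage: each edge of G has both endpoints in at least one bag. Running intersection: for every vertex, the bags containing it form a connected subtree. All three properties hold, so this is a valid tree decomposition of width max|bag| − 1 = 1, and hence tw(G) ≤ 1.

Yes; width 1.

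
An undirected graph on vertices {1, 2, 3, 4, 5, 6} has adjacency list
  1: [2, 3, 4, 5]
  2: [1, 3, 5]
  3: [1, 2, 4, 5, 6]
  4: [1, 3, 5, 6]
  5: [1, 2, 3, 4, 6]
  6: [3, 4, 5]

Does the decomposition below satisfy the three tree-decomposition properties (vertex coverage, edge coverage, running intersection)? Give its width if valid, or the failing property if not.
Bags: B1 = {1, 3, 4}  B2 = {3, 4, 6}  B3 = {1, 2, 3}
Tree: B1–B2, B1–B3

A tree decomposition must satisfy three properties: every vertex lies in some bag; for every edge, both endpoints lie together in some bag; and for every vertex, the bags containing it form a connected subtree. Here vertex 5 appears in no bag, so the decomposition is invalid.

No — vertex 5 appears in no bag.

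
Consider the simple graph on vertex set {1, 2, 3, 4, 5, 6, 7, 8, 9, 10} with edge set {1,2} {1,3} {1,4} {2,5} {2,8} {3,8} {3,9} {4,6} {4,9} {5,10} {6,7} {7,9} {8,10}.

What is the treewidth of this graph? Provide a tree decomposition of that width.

Every bag has size at most 3, so the width is 3 − 1 = 2 and tw(G) ≤ 2. Since 5–10–8–2–5 is a cycle in G, G is not acyclic. Forests are exactly the graphs of treewidth ≤ 1, so tw(G) ≥ 2. The upper and lower bounds meet at 2, so that is the treewidth.

Treewidth 2.
One optimal decomposition is:
Bags: B1 = {2, 5, 10}  B2 = {2, 8, 10}  B3 = {1, 2, 8}  B4 = {1, 3, 8}  B5 = {1, 3, 4}  B6 = {3, 4, 9}  B7 = {4, 6, 9}  B8 = {6, 7, 9}
Tree: B1–B2, B2–B3, B3–B4, B4–B5, B5–B6, B6–B7, B7–B8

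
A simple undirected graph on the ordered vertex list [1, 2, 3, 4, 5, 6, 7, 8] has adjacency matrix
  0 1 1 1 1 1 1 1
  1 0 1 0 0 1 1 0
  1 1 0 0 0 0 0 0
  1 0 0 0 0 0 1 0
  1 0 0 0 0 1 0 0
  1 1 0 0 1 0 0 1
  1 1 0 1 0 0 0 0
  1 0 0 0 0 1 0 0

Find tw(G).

A width-2 tree decomposition is:
Bags: B1 = {1, 2, 6}  B2 = {1, 2, 3}  B3 = {1, 2, 7}  B4 = {1, 4, 7}  B5 = {1, 5, 6}  B6 = {1, 6, 8}
Tree: B1–B2, B1–B3, B3–B4, B1–B5, B5–B6
The largest bag has 3 vertices, giving width 2; this decomposition certifies tw(G) ≤ 2. For the lower bound, the 3 vertices {1, 6, 8} are pairwise adjacent, and any tree decomposition puts a clique entirely inside one bag — forcing width ≥ 2. Combining the bounds, tw(G) = 2.

2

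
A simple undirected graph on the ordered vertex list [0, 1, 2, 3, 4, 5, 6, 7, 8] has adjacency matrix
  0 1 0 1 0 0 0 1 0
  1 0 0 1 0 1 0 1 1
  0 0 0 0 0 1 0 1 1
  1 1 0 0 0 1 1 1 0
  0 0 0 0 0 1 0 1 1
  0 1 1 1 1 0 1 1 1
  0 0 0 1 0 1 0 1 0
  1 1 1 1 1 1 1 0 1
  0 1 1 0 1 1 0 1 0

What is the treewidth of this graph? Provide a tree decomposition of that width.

Every bag has size at most 4, so the width is 4 − 1 = 3 and tw(G) ≤ 3. On the other hand G contains the 4-clique {0, 1, 3, 7}. A clique must lie in a single bag of any decomposition, so no decomposition can have width below 3. Therefore the treewidth is 3.

Treewidth 3.
One optimal decomposition is:
Bags: B1 = {1, 5, 7, 8}  B2 = {2, 5, 7, 8}  B3 = {1, 3, 5, 7}  B4 = {0, 1, 3, 7}  B5 = {4, 5, 7, 8}  B6 = {3, 5, 6, 7}
Tree: B1–B2, B1–B3, B3–B4, B2–B5, B3–B6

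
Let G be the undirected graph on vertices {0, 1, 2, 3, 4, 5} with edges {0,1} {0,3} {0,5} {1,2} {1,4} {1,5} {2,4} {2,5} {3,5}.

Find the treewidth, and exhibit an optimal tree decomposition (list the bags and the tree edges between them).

Treewidth 2.
One optimal decomposition is:
Bags: B1 = {1, 2, 5}  B2 = {1, 2, 4}  B3 = {0, 1, 5}  B4 = {0, 3, 5}
Tree: B1–B2, B1–B3, B3–B4

Every bag has size at most 3, so the width is 3 − 1 = 2 and tw(G) ≤ 2. For the lower bound, the 3 vertices {0, 1, 5} are pairwise adjacent, and any tree decomposition puts a clique entirely inside one bag — forcing width ≥ 2. Hence tw(G) = 2 exactly.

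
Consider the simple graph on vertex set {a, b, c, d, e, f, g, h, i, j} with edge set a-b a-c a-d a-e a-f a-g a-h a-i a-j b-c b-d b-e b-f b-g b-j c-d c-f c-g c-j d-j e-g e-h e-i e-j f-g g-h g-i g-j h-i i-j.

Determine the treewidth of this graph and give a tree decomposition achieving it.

Every bag has size at most 5, so the width is 5 − 1 = 4 and tw(G) ≤ 4. Conversely, {a, b, c, d, j} is a clique of size 5, and the vertices of any clique must share a bag in every tree decomposition; so some bag has ≥ 5 vertices and tw(G) ≥ 4. Therefore the treewidth is 4.

Treewidth 4.
Bags: B1 = {a, b, c, g, j}  B2 = {a, b, e, g, j}  B3 = {a, e, g, i, j}  B4 = {a, e, g, h, i}  B5 = {a, b, c, d, j}  B6 = {a, b, c, f, g}
Tree: B1–B2, B2–B3, B3–B4, B1–B5, B1–B6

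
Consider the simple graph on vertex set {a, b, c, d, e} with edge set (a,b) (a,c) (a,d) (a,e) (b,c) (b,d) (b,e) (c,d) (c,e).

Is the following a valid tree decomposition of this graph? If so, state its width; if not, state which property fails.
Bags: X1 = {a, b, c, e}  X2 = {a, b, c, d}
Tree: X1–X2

Yes; width 3.

Checking the three conditions: (i) the bags cover all of {a, b, c, d, e}; (ii) for each edge, some bag contains both endpoints; (iii) the bags containing any fixed vertex form a subtree. All hold, so the decomposition is valid with width 4 − 1 = 3.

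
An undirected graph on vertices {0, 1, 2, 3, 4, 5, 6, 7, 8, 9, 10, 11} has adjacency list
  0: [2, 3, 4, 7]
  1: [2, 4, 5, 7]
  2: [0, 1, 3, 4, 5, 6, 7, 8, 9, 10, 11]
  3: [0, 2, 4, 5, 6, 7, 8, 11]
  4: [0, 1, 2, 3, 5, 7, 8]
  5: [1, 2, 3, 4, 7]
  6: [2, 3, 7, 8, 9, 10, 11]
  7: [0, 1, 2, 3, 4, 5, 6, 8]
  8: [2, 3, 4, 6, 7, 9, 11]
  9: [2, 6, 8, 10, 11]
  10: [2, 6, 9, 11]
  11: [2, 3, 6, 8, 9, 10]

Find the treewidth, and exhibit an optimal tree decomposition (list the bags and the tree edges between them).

Treewidth 4.
Bags: B1 = {0, 2, 3, 4, 7}  B2 = {2, 3, 4, 7, 8}  B3 = {2, 3, 6, 7, 8}  B4 = {2, 3, 6, 8, 11}  B5 = {2, 6, 8, 9, 11}  B6 = {2, 3, 4, 5, 7}  B7 = {2, 6, 9, 10, 11}  B8 = {1, 2, 4, 5, 7}
Tree: B1–B2, B2–B3, B3–B4, B4–B5, B2–B6, B5–B7, B6–B8

Each bag holds 5 vertices, so the decomposition has width 4, which upper-bounds the treewidth. For the lower bound, the 5 vertices {1, 2, 4, 5, 7} are pairwise adjacent, and any tree decomposition puts a clique entirely inside one bag — forcing width ≥ 4. Hence tw(G) = 4 exactly.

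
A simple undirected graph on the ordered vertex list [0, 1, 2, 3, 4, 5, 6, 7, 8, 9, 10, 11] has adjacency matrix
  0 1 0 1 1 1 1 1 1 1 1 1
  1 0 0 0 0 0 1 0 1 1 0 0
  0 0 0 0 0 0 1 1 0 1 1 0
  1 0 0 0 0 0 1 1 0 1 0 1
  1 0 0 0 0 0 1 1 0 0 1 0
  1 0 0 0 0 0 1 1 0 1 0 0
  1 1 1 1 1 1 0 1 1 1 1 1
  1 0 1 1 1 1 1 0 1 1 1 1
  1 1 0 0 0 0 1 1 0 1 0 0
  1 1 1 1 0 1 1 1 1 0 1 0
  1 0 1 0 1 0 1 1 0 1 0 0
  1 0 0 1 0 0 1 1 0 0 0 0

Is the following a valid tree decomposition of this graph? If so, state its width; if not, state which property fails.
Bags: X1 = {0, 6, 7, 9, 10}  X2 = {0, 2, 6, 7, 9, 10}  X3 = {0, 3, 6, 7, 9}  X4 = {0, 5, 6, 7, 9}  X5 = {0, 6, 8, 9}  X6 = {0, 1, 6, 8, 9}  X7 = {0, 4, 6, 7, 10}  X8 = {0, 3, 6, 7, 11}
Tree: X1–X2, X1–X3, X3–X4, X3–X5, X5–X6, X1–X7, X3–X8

No — edge (7,8) lies in no bag.

A tree decomposition must satisfy three properties: every vertex lies in some bag; for every edge, both endpoints lie together in some bag; and for every vertex, the bags containing it form a connected subtree. Here edge (7,8) lies in no bag, so the decomposition is invalid.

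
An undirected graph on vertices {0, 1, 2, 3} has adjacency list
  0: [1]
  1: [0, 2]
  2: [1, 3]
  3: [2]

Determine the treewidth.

A width-1 tree decomposition is:
Bags: B1 = {1, 2}  B2 = {0, 1}  B3 = {2, 3}
Tree: B1–B2, B1–B3
Each bag holds 2 vertices, so the decomposition has width 1, which upper-bounds the treewidth. Any graph with an edge has treewidth ≥ 1, and G has the edge 1–2. Combining the bounds, tw(G) = 1.

1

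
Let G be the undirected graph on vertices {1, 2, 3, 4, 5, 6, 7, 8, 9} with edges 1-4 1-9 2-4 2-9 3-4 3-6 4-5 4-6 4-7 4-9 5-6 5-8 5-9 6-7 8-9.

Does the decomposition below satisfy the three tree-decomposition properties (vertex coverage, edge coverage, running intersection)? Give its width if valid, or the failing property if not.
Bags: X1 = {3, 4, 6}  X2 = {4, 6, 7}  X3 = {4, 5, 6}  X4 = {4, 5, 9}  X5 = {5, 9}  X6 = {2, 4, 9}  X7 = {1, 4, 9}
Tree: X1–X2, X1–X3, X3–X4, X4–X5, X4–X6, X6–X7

A tree decomposition must satisfy three properties: every vertex lies in some bag; for every edge, both endpoints lie together in some bag; and for every vertex, the bags containing it form a connected subtree. Here vertex 8 appears in no bag, so the decomposition is invalid.

No — vertex 8 appears in no bag.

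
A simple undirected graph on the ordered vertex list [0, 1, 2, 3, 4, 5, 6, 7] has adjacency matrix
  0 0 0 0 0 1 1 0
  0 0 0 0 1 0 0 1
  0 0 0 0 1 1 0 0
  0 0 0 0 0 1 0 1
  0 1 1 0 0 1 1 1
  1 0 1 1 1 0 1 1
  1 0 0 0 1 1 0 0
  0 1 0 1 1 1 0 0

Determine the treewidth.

2

A width-2 tree decomposition is:
Bags: B1 = {3, 5, 7}  B2 = {4, 5, 7}  B3 = {2, 4, 5}  B4 = {4, 5, 6}  B5 = {0, 5, 6}  B6 = {1, 4, 7}
Tree: B1–B2, B2–B3, B2–B4, B4–B5, B2–B6
Each bag holds 3 vertices, so the decomposition has width 2, which upper-bounds the treewidth. On the other hand G contains the 3-clique {1, 4, 7}. A clique must lie in a single bag of any decomposition, so no decomposition can have width below 2. Combining the bounds, tw(G) = 2.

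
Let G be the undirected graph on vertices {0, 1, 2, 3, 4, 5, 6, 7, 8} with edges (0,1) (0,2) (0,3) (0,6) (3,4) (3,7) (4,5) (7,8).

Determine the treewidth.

1

A width-1 tree decomposition is:
Bags: B1 = {0, 6}  B2 = {0, 1}  B3 = {0, 3}  B4 = {0, 2}  B5 = {3, 4}  B6 = {3, 7}  B7 = {7, 8}  B8 = {4, 5}
Tree: B1–B2, B1–B3, B3–B4, B3–B5, B3–B6, B6–B7, B5–B8
Each bag holds 2 vertices, so the decomposition has width 1, which upper-bounds the treewidth. Since G has at least one edge (e.g. 0–6), it is not an edgeless graph, so tw(G) ≥ 1. Hence tw(G) = 1 exactly.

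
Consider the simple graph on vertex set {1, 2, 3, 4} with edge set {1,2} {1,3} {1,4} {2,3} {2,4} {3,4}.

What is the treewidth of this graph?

A width-3 tree decomposition is:
Bags: B1 = {1, 2, 3, 4}
Tree: (single bag)
With just one bag of size 4, the width is 4 − 1 = 3, so tw(G) ≤ 3. Conversely, {1, 2, 3, 4} is a clique of size 4, and the vertices of any clique must share a bag in every tree decomposition; so some bag has ≥ 4 vertices and tw(G) ≥ 3. Therefore the treewidth is 3.

3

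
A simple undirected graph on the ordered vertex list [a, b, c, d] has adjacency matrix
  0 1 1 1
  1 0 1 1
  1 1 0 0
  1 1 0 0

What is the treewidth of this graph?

A width-2 tree decomposition is:
Bags: B1 = {a, b, d}  B2 = {a, b, c}
Tree: B1–B2
The largest bag has 3 vertices, giving width 2; this decomposition certifies tw(G) ≤ 2. Conversely, {a, b, d} is a clique of size 3, and the vertices of any clique must share a bag in every tree decomposition; so some bag has ≥ 3 vertices and tw(G) ≥ 2. Hence tw(G) = 2 exactly.

2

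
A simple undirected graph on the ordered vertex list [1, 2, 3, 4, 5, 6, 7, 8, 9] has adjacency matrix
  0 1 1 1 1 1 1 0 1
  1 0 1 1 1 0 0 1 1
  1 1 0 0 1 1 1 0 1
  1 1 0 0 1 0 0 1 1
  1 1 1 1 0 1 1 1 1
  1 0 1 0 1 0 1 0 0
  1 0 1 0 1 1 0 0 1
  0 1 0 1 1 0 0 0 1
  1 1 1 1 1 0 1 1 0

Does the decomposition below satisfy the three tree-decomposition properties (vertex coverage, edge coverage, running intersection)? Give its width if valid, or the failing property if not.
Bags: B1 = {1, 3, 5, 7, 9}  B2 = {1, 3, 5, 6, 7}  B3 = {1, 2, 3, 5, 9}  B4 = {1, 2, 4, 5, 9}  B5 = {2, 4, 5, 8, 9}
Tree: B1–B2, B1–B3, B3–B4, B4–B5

Every vertex of G appears in some bag (union = {1, 2, 3, 4, 5, 6, 7, 8, 9}); every edge is covered by a bag; and for each vertex v the set of bags containing v is connected in the bag tree. The decomposition is therefore valid. The largest bag has 5 vertices, so the width is 4.

Yes; width 4.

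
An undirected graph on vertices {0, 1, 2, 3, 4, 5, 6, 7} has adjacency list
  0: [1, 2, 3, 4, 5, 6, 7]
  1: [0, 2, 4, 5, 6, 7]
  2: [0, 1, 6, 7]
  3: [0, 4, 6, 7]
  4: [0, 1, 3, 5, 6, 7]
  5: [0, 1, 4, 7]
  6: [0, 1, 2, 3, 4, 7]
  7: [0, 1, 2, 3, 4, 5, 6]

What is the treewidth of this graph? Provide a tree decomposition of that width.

Each bag holds 5 vertices, so the decomposition has width 4, which upper-bounds the treewidth. Conversely, {0, 1, 2, 6, 7} is a clique of size 5, and the vertices of any clique must share a bag in every tree decomposition; so some bag has ≥ 5 vertices and tw(G) ≥ 4. Combining the bounds, tw(G) = 4.

Treewidth 4.
One such decomposition:
Bags: B1 = {0, 1, 4, 6, 7}  B2 = {0, 1, 4, 5, 7}  B3 = {0, 3, 4, 6, 7}  B4 = {0, 1, 2, 6, 7}
Tree: B1–B2, B1–B3, B1–B4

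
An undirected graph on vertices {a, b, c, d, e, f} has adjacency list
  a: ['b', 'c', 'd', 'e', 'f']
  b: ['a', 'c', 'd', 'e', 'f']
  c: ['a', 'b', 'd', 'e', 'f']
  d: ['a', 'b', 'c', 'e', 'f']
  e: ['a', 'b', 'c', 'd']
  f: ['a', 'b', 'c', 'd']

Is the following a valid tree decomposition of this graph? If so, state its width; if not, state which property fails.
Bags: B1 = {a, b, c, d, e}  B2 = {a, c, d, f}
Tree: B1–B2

No — edge (b,f) lies in no bag.

A tree decomposition must satisfy three properties: every vertex lies in some bag; for every edge, both endpoints lie together in some bag; and for every vertex, the bags containing it form a connected subtree. Here edge (b,f) lies in no bag, so the decomposition is invalid.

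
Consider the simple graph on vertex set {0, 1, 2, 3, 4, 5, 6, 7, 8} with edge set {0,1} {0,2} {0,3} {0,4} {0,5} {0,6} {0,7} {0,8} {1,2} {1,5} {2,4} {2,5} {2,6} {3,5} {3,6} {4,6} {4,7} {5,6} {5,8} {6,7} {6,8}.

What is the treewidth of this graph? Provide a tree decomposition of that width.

Treewidth 3.
Bags: B1 = {0, 2, 4, 6}  B2 = {0, 2, 5, 6}  B3 = {0, 3, 5, 6}  B4 = {0, 5, 6, 8}  B5 = {0, 1, 2, 5}  B6 = {0, 4, 6, 7}
Tree: B1–B2, B2–B3, B3–B4, B2–B5, B1–B6

Every bag has size at most 4, so the width is 4 − 1 = 3 and tw(G) ≤ 3. Conversely, {0, 1, 2, 5} is a clique of size 4, and the vertices of any clique must share a bag in every tree decomposition; so some bag has ≥ 4 vertices and tw(G) ≥ 3. The upper and lower bounds meet at 3, so that is the treewidth.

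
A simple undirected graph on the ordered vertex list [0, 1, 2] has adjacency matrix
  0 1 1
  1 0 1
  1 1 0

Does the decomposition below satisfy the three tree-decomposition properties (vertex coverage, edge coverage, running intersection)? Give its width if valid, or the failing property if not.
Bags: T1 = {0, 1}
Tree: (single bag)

A tree decomposition must satisfy three properties: every vertex lies in some bag; for every edge, both endpoints lie together in some bag; and for every vertex, the bags containing it form a connected subtree. Here vertex 2 appears in no bag, so the decomposition is invalid.

No — vertex 2 appears in no bag.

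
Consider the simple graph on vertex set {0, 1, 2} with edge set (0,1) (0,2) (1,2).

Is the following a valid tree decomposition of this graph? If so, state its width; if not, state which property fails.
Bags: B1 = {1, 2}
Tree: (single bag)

A tree decomposition must satisfy three properties: every vertex lies in some bag; for every edge, both endpoints lie together in some bag; and for every vertex, the bags containing it form a connected subtree. Here vertex 0 appears in no bag, so the decomposition is invalid.

No — vertex 0 appears in no bag.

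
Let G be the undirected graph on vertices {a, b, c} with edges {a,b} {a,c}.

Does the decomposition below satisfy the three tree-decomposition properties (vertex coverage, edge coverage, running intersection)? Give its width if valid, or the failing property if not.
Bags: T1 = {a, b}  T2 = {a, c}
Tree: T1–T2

Yes; width 1.

Every vertex of G appears in some bag (union = {a, b, c}); every edge is covered by a bag; and for each vertex v the set of bags containing v is connected in the bag tree. The decomposition is therefore valid. The largest bag has 2 vertices, so the width is 1.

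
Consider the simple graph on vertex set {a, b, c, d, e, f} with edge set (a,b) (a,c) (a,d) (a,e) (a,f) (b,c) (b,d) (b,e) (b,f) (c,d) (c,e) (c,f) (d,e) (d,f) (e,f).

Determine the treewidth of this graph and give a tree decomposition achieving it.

With just one bag of size 6, the width is 6 − 1 = 5, so tw(G) ≤ 5. Conversely, {a, b, c, d, e, f} is a clique of size 6, and the vertices of any clique must share a bag in every tree decomposition; so some bag has ≥ 6 vertices and tw(G) ≥ 5. Hence tw(G) = 5 exactly.

Treewidth 5.
Bags: B1 = {a, b, c, d, e, f}
Tree: (single bag)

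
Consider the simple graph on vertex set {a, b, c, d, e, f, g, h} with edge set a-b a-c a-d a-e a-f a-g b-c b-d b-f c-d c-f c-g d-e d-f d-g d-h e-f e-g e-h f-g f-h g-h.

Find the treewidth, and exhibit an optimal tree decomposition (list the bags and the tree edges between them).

Treewidth 4.
One optimal decomposition is:
Bags: B1 = {a, c, d, f, g}  B2 = {a, b, c, d, f}  B3 = {a, d, e, f, g}  B4 = {d, e, f, g, h}
Tree: B1–B2, B1–B3, B3–B4

Each bag holds 5 vertices, so the decomposition has width 4, which upper-bounds the treewidth. On the other hand G contains the 5-clique {d, e, f, g, h}. A clique must lie in a single bag of any decomposition, so no decomposition can have width below 4. The upper and lower bounds meet at 4, so that is the treewidth.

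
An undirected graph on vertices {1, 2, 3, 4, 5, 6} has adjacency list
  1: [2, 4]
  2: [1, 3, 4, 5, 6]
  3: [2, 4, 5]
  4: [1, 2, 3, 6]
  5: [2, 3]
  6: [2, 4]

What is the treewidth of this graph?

A width-2 tree decomposition is:
Bags: B1 = {2, 3, 5}  B2 = {2, 3, 4}  B3 = {1, 2, 4}  B4 = {2, 4, 6}
Tree: B1–B2, B2–B3, B3–B4
Every bag has size at most 3, so the width is 3 − 1 = 2 and tw(G) ≤ 2. On the other hand G contains the 3-clique {1, 2, 4}. A clique must lie in a single bag of any decomposition, so no decomposition can have width below 2. Hence tw(G) = 2 exactly.

2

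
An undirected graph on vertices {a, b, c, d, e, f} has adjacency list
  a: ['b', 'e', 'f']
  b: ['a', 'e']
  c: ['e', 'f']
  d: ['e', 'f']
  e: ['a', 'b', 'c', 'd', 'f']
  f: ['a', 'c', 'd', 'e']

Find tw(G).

2

A width-2 tree decomposition is:
Bags: B1 = {a, e, f}  B2 = {c, e, f}  B3 = {d, e, f}  B4 = {a, b, e}
Tree: B1–B2, B2–B3, B1–B4
The largest bag has 3 vertices, giving width 2; this decomposition certifies tw(G) ≤ 2. On the other hand G contains the 3-clique {d, e, f}. A clique must lie in a single bag of any decomposition, so no decomposition can have width below 2. Combining the bounds, tw(G) = 2.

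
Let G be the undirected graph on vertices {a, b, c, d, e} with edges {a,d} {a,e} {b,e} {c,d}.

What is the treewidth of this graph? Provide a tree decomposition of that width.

Treewidth 1.
One such decomposition:
Bags: B1 = {c, d}  B2 = {a, d}  B3 = {a, e}  B4 = {b, e}
Tree: B1–B2, B2–B3, B3–B4

Each bag holds 2 vertices, so the decomposition has width 1, which upper-bounds the treewidth. Since G has at least one edge (e.g. c–d), it is not an edgeless graph, so tw(G) ≥ 1. The upper and lower bounds meet at 1, so that is the treewidth.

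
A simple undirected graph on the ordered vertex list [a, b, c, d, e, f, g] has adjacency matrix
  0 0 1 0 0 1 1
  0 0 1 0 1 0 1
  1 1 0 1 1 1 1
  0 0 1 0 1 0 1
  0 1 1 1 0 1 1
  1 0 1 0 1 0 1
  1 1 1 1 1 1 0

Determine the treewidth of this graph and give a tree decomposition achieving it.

The largest bag has 4 vertices, giving width 3; this decomposition certifies tw(G) ≤ 3. Conversely, {c, d, e, g} is a clique of size 4, and the vertices of any clique must share a bag in every tree decomposition; so some bag has ≥ 4 vertices and tw(G) ≥ 3. Hence tw(G) = 3 exactly.

Treewidth 3.
One optimal decomposition is:
Bags: B1 = {c, e, f, g}  B2 = {c, d, e, g}  B3 = {b, c, e, g}  B4 = {a, c, f, g}
Tree: B1–B2, B2–B3, B1–B4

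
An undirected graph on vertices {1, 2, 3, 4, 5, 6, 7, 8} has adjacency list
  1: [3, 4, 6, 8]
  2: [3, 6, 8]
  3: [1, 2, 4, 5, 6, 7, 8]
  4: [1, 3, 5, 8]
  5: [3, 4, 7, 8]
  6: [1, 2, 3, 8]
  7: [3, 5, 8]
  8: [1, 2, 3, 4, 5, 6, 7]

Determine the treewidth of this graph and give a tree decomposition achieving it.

Every bag has size at most 4, so the width is 4 − 1 = 3 and tw(G) ≤ 3. On the other hand G contains the 4-clique {1, 3, 4, 8}. A clique must lie in a single bag of any decomposition, so no decomposition can have width below 3. Hence tw(G) = 3 exactly.

Treewidth 3.
One such decomposition:
Bags: B1 = {1, 3, 6, 8}  B2 = {1, 3, 4, 8}  B3 = {3, 4, 5, 8}  B4 = {3, 5, 7, 8}  B5 = {2, 3, 6, 8}
Tree: B1–B2, B2–B3, B3–B4, B1–B5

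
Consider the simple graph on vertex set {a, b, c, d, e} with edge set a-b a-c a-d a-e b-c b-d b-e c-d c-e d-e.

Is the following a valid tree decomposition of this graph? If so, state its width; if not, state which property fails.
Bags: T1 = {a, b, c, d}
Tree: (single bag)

A tree decomposition must satisfy three properties: every vertex lies in some bag; for every edge, both endpoints lie together in some bag; and for every vertex, the bags containing it form a connected subtree. Here vertex e appears in no bag, so the decomposition is invalid.

No — vertex e appears in no bag.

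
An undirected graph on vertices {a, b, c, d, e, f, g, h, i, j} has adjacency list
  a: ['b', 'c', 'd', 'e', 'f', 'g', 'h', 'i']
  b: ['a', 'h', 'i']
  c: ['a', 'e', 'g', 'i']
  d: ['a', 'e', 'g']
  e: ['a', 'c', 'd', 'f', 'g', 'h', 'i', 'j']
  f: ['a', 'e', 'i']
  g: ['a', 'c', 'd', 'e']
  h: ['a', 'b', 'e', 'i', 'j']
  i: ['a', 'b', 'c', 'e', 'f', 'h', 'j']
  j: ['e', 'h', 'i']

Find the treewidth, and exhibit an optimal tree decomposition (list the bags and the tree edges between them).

Treewidth 3.
One such decomposition:
Bags: B1 = {a, c, e, i}  B2 = {a, e, h, i}  B3 = {a, c, e, g}  B4 = {a, d, e, g}  B5 = {a, e, f, i}  B6 = {e, h, i, j}  B7 = {a, b, h, i}
Tree: B1–B2, B1–B3, B3–B4, B1–B5, B2–B6, B2–B7

Every bag has size at most 4, so the width is 4 − 1 = 3 and tw(G) ≤ 3. For the lower bound, the 4 vertices {e, h, i, j} are pairwise adjacent, and any tree decomposition puts a clique entirely inside one bag — forcing width ≥ 3. Therefore the treewidth is 3.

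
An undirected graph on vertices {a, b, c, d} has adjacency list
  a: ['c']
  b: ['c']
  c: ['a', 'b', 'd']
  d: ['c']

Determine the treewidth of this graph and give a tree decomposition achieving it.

Every bag has size at most 2, so the width is 2 − 1 = 1 and tw(G) ≤ 1. G has an edge, so its treewidth is at least 1. Hence tw(G) = 1 exactly.

Treewidth 1.
One such decomposition:
Bags: B1 = {a, c}  B2 = {b, c}  B3 = {c, d}
Tree: B1–B2, B2–B3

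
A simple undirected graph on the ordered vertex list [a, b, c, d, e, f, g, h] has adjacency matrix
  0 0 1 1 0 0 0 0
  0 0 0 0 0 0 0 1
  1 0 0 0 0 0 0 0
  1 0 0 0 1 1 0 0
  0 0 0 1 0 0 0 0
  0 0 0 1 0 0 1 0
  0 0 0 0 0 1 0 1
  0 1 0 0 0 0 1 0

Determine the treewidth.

1

A width-1 tree decomposition is:
Bags: B1 = {d, e}  B2 = {d, f}  B3 = {f, g}  B4 = {g, h}  B5 = {a, d}  B6 = {a, c}  B7 = {b, h}
Tree: B1–B2, B2–B3, B3–B4, B1–B5, B5–B6, B4–B7
Each bag holds 2 vertices, so the decomposition has width 1, which upper-bounds the treewidth. G has an edge, so its treewidth is at least 1. The upper and lower bounds meet at 1, so that is the treewidth.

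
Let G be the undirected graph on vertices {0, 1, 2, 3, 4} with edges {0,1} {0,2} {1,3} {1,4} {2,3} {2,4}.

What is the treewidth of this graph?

2

A width-2 tree decomposition is:
Bags: B1 = {1, 2, 4}  B2 = {1, 2, 3}  B3 = {0, 1, 2}
Tree: B1–B2, B2–B3
Every bag has size at most 3, so the width is 3 − 1 = 2 and tw(G) ≤ 2. For the lower bound, G contains the cycle 4–1–3–2–4, so G is not a forest; only forests have treewidth ≤ 1, hence tw(G) ≥ 2. Therefore the treewidth is 2.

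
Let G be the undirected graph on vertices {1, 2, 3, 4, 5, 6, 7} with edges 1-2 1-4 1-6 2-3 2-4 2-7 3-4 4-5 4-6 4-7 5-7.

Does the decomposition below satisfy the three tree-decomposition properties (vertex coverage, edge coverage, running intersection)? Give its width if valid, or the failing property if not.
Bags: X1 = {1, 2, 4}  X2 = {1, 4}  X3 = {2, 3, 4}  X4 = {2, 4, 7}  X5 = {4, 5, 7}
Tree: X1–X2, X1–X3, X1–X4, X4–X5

No — vertex 6 appears in no bag.

A tree decomposition must satisfy three properties: every vertex lies in some bag; for every edge, both endpoints lie together in some bag; and for every vertex, the bags containing it form a connected subtree. Here vertex 6 appears in no bag, so the decomposition is invalid.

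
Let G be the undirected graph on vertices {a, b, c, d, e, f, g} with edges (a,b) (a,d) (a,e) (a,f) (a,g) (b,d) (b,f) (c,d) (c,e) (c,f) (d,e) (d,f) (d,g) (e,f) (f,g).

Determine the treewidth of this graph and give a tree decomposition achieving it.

Treewidth 3.
Bags: B1 = {a, d, e, f}  B2 = {c, d, e, f}  B3 = {a, d, f, g}  B4 = {a, b, d, f}
Tree: B1–B2, B1–B3, B1–B4

The largest bag has 4 vertices, giving width 3; this decomposition certifies tw(G) ≤ 3. For the lower bound, the 4 vertices {c, d, e, f} are pairwise adjacent, and any tree decomposition puts a clique entirely inside one bag — forcing width ≥ 3. The upper and lower bounds meet at 3, so that is the treewidth.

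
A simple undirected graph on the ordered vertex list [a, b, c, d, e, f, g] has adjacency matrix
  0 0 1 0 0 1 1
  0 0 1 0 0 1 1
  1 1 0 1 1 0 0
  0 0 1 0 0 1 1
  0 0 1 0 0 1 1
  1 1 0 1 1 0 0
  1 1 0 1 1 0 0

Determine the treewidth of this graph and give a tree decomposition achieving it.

Treewidth 3.
Bags: B1 = {a, c, f, g}  B2 = {b, c, f, g}  B3 = {c, d, f, g}  B4 = {c, e, f, g}
Tree: B1–B2, B2–B3, B3–B4

Each bag holds 4 vertices, so the decomposition has width 3, which upper-bounds the treewidth. For the lower bound: the 4 vertex sets {a,c}, {b,g}, {f}, {d} are disjoint, each induces a connected subgraph, and every pair is joined by at least one edge of G. Contracting each set to a single vertex therefore yields K_{4} as a minor, and since treewidth is minor-monotone, tw(G) ≥ tw(K_{4}) = 3. Combining the bounds, tw(G) = 3.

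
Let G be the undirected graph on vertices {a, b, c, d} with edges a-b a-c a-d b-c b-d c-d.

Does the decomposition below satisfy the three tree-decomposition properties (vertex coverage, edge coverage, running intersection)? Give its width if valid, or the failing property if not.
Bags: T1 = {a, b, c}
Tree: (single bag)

A tree decomposition must satisfy three properties: every vertex lies in some bag; for every edge, both endpoints lie together in some bag; and for every vertex, the bags containing it form a connected subtree. Here vertex d appears in no bag, so the decomposition is invalid.

No — vertex d appears in no bag.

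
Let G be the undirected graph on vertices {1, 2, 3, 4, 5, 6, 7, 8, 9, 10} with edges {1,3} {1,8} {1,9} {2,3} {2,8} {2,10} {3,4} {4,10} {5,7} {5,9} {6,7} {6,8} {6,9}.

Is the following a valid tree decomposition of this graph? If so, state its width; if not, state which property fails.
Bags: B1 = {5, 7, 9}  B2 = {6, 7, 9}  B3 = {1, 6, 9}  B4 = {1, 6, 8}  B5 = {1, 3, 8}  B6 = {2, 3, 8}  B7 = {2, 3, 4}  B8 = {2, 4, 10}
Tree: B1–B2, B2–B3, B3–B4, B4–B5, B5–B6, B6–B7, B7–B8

Yes; width 2.

Every vertex of G appears in some bag (union = {1, 2, 3, 4, 5, 6, 7, 8, 9, 10}); every edge is covered by a bag; and for each vertex v the set of bags containing v is connected in the bag tree. The decomposition is therefore valid. The largest bag has 3 vertices, so the width is 2.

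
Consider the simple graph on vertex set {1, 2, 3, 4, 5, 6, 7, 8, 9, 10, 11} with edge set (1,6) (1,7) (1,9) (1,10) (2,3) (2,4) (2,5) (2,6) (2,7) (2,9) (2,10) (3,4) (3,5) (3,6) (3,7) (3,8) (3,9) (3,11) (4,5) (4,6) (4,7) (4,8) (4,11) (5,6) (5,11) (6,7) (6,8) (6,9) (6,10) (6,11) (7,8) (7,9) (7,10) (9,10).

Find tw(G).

4

A width-4 tree decomposition is:
Bags: B1 = {2, 3, 4, 6, 7}  B2 = {2, 3, 4, 5, 6}  B3 = {2, 3, 6, 7, 9}  B4 = {2, 6, 7, 9, 10}  B5 = {3, 4, 6, 7, 8}  B6 = {1, 6, 7, 9, 10}  B7 = {3, 4, 5, 6, 11}
Tree: B1–B2, B1–B3, B3–B4, B1–B5, B4–B6, B2–B7
Each bag holds 5 vertices, so the decomposition has width 4, which upper-bounds the treewidth. For the lower bound, the 5 vertices {1, 6, 7, 9, 10} are pairwise adjacent, and any tree decomposition puts a clique entirely inside one bag — forcing width ≥ 4. The upper and lower bounds meet at 4, so that is the treewidth.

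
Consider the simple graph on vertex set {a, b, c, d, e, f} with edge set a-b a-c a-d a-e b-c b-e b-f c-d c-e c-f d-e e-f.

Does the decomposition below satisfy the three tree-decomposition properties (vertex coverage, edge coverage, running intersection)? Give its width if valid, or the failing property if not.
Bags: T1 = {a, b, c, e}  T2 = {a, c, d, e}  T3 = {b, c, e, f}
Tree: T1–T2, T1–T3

Yes; width 3.

Every vertex of G appears in some bag (union = {a, b, c, d, e, f}); every edge is covered by a bag; and for each vertex v the set of bags containing v is connected in the bag tree. The decomposition is therefore valid. The largest bag has 4 vertices, so the width is 3.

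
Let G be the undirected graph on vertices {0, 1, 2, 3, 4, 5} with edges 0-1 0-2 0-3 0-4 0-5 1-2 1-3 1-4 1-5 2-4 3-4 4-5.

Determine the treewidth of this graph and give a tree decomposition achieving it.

Treewidth 3.
Bags: B1 = {0, 1, 2, 4}  B2 = {0, 1, 3, 4}  B3 = {0, 1, 4, 5}
Tree: B1–B2, B2–B3

Every bag has size at most 4, so the width is 4 − 1 = 3 and tw(G) ≤ 3. On the other hand G contains the 4-clique {0, 1, 2, 4}. A clique must lie in a single bag of any decomposition, so no decomposition can have width below 3. Combining the bounds, tw(G) = 3.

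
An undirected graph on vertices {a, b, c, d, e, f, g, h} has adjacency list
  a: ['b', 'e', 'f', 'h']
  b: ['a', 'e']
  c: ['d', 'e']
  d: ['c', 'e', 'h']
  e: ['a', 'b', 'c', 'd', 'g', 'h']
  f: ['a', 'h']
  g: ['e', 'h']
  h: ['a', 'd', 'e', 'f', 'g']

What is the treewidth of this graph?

A width-2 tree decomposition is:
Bags: B1 = {a, f, h}  B2 = {a, e, h}  B3 = {d, e, h}  B4 = {a, b, e}  B5 = {c, d, e}  B6 = {e, g, h}
Tree: B1–B2, B2–B3, B2–B4, B3–B5, B2–B6
The largest bag has 3 vertices, giving width 2; this decomposition certifies tw(G) ≤ 2. Conversely, {d, e, h} is a clique of size 3, and the vertices of any clique must share a bag in every tree decomposition; so some bag has ≥ 3 vertices and tw(G) ≥ 2. Therefore the treewidth is 2.

2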